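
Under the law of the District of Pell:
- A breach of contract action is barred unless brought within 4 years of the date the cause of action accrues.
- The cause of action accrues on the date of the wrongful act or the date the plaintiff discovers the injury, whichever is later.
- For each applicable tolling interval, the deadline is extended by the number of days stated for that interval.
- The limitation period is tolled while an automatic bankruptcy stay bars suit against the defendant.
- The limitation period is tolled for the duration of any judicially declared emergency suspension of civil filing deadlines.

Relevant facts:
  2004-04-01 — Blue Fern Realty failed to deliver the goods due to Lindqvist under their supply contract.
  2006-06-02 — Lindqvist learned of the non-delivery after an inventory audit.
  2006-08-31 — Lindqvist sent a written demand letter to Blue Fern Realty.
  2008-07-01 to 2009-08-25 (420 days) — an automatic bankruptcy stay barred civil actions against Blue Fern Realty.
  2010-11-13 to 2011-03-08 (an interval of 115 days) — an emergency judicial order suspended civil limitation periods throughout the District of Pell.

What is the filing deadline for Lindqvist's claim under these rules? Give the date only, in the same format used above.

Taking the later of the act (2004-04-01) and discovery (2006-06-02), the claim accrued on 2006-06-02.
The untolled deadline — 4 years after 2006-06-02 — is 2010-06-02.
The period was tolled for 420 days by the automatic bankruptcy stay (2008-07-01 to 2009-08-25), pushing the deadline to 2011-07-27.
The emergency suspension of filing deadlines from 2010-11-13 to 2011-03-08 tolled the period for 115 days, extending the deadline to 2011-11-19.
Nothing else in the chronology tolls or restarts the period.

2011-11-19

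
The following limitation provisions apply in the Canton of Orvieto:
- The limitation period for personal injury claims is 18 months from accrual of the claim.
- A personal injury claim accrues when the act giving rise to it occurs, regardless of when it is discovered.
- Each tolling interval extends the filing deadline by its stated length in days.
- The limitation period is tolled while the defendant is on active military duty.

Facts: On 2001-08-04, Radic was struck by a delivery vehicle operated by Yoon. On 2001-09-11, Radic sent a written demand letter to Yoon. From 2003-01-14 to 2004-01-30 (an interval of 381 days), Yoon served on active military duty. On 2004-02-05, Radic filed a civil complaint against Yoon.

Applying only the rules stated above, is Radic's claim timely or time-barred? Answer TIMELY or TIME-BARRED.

TIMELY

The claim accrued on 2001-08-04, the date of the act.
The untolled deadline — 18 months after 2001-08-04 — is 2003-02-04.
The defendant's active military service from 2003-01-14 to 2004-01-30 tolled the period for 381 days, extending the deadline to 2004-02-20.
Nothing else in the chronology tolls or restarts the period.
Filing on 2004-02-05 beat the 2004-02-20 deadline — the action is timely.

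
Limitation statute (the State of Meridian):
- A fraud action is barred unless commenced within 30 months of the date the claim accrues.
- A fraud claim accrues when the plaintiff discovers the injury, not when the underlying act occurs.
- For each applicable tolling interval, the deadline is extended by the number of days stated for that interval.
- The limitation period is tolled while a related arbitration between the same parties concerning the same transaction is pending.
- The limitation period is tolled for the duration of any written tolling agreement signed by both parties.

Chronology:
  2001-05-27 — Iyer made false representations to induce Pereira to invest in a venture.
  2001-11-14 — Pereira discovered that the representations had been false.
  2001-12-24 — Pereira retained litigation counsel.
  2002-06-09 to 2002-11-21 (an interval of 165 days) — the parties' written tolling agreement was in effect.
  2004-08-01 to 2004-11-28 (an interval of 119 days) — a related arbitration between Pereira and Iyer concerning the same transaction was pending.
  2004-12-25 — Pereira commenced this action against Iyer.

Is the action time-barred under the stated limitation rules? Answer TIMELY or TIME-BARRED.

Under the discovery rule, the claim accrued on 2001-11-14, when Pereira discovered the injury — not on the 2001-05-27 date of the underlying act.
The untolled deadline — 30 months after 2001-11-14 — is 2004-05-14.
Because the written tolling agreement ran from 2002-06-09 to 2002-11-21, the deadline is extended by 165 days to 2004-10-26.
Because the pending related arbitration ran from 2004-08-01 to 2004-11-28, the deadline is extended by 119 days to 2005-02-22.
The other events in the timeline have no effect on the limitation period under the stated rules.
Filing on 2004-12-25 beat the 2005-02-22 deadline — the action is timely.

TIMELY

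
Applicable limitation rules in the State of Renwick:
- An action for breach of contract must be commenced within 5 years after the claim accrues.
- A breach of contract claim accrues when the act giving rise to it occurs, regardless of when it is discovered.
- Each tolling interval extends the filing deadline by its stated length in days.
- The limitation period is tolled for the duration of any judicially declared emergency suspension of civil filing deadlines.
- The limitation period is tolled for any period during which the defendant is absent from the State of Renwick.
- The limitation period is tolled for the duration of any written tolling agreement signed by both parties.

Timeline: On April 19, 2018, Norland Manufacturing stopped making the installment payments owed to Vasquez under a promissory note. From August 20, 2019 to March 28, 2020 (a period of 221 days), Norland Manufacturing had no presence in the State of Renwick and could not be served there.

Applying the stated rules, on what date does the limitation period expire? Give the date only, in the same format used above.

November 26, 2023

The claim accrued on April 19, 2018, the date of the act.
Adding the 5 years base period to April 19, 2018 gives a deadline of April 19, 2023, before any tolling.
The period was tolled for 221 days by the defendant's absence from the jurisdiction (August 20, 2019 to March 28, 2020), pushing the deadline to November 26, 2023.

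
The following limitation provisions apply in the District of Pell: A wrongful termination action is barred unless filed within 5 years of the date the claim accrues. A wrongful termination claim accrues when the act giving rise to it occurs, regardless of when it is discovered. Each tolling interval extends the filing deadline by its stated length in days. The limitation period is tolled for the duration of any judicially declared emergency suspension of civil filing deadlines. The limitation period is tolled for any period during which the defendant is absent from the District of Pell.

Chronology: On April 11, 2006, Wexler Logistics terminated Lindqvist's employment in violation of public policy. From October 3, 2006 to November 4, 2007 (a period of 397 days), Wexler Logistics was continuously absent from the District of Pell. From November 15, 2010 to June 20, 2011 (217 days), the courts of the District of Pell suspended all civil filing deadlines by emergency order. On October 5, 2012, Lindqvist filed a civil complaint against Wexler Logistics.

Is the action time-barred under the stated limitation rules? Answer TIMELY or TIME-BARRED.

The limitation period began to run on April 11, 2006.
5 years from April 11, 2006 is April 11, 2011.
The period was tolled for 397 days by the defendant's absence from the jurisdiction (October 3, 2006 to November 4, 2007), pushing the deadline to May 12, 2012.
The period was tolled for 217 days by the emergency suspension of filing deadlines (November 15, 2010 to June 20, 2011), pushing the deadline to December 15, 2012.
Filing on October 5, 2012 beat the December 15, 2012 deadline — the action is timely.

TIMELY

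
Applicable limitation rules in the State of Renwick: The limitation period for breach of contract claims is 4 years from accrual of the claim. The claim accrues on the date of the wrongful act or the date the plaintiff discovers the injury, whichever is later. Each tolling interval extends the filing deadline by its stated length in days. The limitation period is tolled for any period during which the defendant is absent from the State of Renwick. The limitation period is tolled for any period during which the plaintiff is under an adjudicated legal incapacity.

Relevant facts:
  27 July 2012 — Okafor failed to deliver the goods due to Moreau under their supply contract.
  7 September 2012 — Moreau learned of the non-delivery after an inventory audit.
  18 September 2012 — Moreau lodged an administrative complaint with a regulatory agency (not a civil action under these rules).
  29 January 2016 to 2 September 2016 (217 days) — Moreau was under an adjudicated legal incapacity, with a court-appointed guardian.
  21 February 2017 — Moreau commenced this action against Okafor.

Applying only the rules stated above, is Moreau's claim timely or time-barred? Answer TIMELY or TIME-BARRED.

The claim accrued on 7 September 2012 — the later of the 27 July 2012 act and the 7 September 2012 discovery.
4 years from 7 September 2012 is 7 September 2016.
The period was tolled for 217 days by the plaintiff's legal incapacity (29 January 2016 to 2 September 2016), pushing the deadline to 12 April 2017.
None of the other events listed affects the running of the period under the stated rules.
Moreau filed on 21 February 2017, before the 12 April 2017 deadline, so the action is timely.

TIMELY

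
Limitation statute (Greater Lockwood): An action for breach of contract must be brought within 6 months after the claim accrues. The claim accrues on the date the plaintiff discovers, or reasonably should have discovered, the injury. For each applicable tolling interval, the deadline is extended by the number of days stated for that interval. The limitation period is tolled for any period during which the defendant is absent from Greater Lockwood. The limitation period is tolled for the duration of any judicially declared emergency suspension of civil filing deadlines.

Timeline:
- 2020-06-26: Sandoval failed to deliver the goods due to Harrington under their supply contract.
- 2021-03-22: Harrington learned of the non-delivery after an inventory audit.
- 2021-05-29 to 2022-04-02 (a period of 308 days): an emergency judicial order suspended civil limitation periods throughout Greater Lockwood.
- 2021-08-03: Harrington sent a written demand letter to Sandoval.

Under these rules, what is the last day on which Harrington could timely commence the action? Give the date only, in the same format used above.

Under the discovery rule, the claim accrued on 2021-03-22, when Harrington discovered the injury — not on the 2020-06-26 date of the underlying act.
The untolled deadline — 6 months after 2021-03-22 — is 2021-09-22.
The period was tolled for 308 days by the emergency suspension of filing deadlines (2021-05-29 to 2022-04-02), pushing the deadline to 2022-07-27.
None of the other events listed affects the running of the period under the stated rules.

2022-07-27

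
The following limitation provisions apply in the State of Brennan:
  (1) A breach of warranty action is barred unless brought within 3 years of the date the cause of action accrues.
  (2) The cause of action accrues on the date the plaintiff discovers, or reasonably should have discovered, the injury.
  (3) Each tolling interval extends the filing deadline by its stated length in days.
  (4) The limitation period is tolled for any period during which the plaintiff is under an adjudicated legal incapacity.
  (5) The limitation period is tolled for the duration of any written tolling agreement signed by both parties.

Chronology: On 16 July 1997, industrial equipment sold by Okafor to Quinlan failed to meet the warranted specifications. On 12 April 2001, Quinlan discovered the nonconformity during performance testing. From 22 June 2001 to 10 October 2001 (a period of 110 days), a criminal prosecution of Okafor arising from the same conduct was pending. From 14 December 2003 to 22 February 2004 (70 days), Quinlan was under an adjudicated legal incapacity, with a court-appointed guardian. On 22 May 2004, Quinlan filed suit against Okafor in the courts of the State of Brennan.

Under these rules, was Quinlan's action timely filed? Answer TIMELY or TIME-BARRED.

The claim did not accrue until Quinlan discovered the injury on 12 April 2001; the 16 July 1997 act date does not start the clock under the stated rule.
3 years from 12 April 2001 is 12 April 2004.
The period was tolled for 70 days by the plaintiff's legal incapacity (14 December 2003 to 22 February 2004), pushing the deadline to 21 June 2004.
The pending criminal prosecution from 22 June 2001 to 10 October 2001 does not toll the period, because no stated rule makes a criminal prosecution a tolling event.
Quinlan filed on 22 May 2004, before the 21 June 2004 deadline, so the action is timely.

TIMELY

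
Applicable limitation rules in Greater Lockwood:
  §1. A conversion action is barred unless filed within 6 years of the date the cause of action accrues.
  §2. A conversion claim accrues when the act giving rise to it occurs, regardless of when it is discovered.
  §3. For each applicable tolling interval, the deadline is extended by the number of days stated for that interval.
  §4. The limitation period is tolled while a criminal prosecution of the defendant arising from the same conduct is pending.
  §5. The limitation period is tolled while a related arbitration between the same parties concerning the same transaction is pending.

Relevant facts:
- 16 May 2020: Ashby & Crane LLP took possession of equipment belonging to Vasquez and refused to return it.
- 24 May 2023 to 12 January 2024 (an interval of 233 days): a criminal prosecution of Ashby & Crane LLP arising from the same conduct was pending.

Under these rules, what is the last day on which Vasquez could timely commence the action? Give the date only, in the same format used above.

The limitation period began to run on 16 May 2020.
Adding the 6 years base period to 16 May 2020 gives a deadline of 16 May 2026, before any tolling.
The pending criminal prosecution from 24 May 2023 to 12 January 2024 tolled the period for 233 days, extending the deadline to 4 January 2027.

4 January 2027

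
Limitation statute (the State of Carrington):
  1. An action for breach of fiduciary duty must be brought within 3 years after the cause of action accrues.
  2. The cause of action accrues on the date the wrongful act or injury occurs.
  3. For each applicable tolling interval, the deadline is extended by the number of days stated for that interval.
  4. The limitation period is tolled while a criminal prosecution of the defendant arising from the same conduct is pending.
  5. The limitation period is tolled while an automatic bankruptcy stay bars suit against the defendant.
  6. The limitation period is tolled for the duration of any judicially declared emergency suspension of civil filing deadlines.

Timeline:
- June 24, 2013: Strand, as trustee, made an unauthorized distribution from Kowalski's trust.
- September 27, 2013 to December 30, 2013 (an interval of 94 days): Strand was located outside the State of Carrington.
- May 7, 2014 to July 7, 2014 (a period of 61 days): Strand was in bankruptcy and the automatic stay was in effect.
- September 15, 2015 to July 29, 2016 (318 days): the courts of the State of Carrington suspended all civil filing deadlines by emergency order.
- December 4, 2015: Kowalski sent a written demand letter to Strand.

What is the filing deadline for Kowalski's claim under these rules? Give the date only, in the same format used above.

July 8, 2017

The cause of action accrued on June 24, 2013, the date of the act.
Adding the 3 years base period to June 24, 2013 gives a deadline of June 24, 2016, before any tolling.
Because the automatic bankruptcy stay ran from May 7, 2014 to July 7, 2014, the deadline is extended by 61 days to August 24, 2016.
Because the emergency suspension of filing deadlines ran from September 15, 2015 to July 29, 2016, the deadline is extended by 318 days to July 8, 2017.
No stated provision tolls the period for the defendant's absence, so the interval from September 27, 2013 to December 30, 2013 has no effect on the deadline.
Nothing else in the chronology tolls or restarts the period.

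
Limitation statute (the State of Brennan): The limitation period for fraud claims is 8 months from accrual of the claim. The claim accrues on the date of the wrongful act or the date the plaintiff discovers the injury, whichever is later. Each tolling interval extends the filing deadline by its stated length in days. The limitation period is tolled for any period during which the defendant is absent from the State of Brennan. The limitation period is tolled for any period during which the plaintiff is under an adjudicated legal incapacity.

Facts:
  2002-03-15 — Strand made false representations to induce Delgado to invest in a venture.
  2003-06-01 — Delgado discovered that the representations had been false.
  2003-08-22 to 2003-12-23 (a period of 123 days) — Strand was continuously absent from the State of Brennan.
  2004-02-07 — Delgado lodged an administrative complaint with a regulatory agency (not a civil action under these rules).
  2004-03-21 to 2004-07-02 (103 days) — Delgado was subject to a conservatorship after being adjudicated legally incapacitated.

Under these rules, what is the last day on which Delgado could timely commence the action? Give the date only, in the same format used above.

2004-09-14

Because discovery on 2003-06-01 post-dates the 2002-03-15 act, accrual under the later-of rule falls on 2003-06-01.
8 months from 2003-06-01 is 2004-02-01.
Because the defendant's absence from the jurisdiction ran from 2003-08-22 to 2003-12-23, the deadline is extended by 123 days to 2004-06-03.
Because the plaintiff's legal incapacity ran from 2004-03-21 to 2004-07-02, the deadline is extended by 103 days to 2004-09-14.
The other events in the timeline have no effect on the limitation period under the stated rules.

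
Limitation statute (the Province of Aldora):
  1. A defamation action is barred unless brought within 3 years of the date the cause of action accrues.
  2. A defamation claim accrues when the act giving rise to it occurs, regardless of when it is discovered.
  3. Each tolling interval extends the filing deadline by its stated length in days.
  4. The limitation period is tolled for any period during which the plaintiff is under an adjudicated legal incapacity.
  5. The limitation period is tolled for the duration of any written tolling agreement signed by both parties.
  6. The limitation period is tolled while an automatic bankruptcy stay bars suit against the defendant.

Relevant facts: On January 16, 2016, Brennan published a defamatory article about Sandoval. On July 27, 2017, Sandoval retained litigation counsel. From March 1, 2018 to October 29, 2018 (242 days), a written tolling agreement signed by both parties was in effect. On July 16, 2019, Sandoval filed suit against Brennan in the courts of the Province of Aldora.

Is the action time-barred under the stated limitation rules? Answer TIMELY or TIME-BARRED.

The cause of action accrued on January 16, 2016, the date of the act.
Adding the 3 years base period to January 16, 2016 gives a deadline of January 16, 2019, before any tolling.
The period was tolled for 242 days by the written tolling agreement (March 1, 2018 to October 29, 2018), pushing the deadline to September 15, 2019.
Nothing else in the chronology tolls or restarts the period.
Filing on July 16, 2019 beat the September 15, 2019 deadline — the action is timely.

TIMELY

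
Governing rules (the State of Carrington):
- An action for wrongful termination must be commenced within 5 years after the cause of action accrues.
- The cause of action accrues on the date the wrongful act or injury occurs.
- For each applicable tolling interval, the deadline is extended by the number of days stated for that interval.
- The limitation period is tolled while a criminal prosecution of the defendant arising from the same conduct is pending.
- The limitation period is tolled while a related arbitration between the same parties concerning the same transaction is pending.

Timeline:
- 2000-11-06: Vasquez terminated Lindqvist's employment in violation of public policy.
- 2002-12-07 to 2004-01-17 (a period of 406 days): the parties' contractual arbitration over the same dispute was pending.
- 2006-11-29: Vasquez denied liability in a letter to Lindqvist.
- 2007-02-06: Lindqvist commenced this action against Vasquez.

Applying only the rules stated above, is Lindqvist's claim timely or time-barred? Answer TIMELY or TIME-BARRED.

The limitation period began to run on 2000-11-06.
The untolled deadline — 5 years after 2000-11-06 — is 2005-11-06.
Because the pending related arbitration ran from 2002-12-07 to 2004-01-17, the deadline is extended by 406 days to 2006-12-17.
Nothing else in the chronology tolls or restarts the period.
The 2007-02-06 filing falls after the 2006-12-17 deadline; the claim is time-barred.

TIME-BARRED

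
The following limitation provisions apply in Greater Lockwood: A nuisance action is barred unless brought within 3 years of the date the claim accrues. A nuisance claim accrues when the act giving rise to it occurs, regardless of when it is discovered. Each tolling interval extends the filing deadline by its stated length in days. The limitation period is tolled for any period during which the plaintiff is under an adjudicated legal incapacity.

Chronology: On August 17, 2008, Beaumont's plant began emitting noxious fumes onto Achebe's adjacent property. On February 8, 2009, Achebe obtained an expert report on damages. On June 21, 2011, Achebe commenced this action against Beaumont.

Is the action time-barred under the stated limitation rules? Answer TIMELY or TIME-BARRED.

TIMELY

The claim accrued on August 17, 2008, the date of the act.
Adding the 3 years base period to August 17, 2008 gives a deadline of August 17, 2011, before any tolling.
The other events in the timeline have no effect on the limitation period under the stated rules.
Filing on June 21, 2011 beat the August 17, 2011 deadline — the action is timely.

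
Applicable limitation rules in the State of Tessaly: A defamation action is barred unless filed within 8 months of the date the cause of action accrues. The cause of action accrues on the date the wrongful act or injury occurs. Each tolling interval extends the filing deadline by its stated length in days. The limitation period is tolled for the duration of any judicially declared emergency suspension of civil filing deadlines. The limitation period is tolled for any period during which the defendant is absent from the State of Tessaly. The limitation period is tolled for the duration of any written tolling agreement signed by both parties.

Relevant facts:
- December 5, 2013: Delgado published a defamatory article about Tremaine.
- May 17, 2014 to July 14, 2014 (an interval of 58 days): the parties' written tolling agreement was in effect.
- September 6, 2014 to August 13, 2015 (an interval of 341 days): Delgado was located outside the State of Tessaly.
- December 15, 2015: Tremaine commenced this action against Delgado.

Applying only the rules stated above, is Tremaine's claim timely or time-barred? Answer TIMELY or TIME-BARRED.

TIME-BARRED

The claim accrued on December 5, 2013, when the wrongful act occurred.
The untolled deadline — 8 months after December 5, 2013 — is August 5, 2014.
The period was tolled for 58 days by the written tolling agreement (May 17, 2014 to July 14, 2014), pushing the deadline to October 2, 2014.
The defendant's absence from the jurisdiction from September 6, 2014 to August 13, 2015 tolled the period for 341 days, extending the deadline to September 8, 2015.
Tremaine filed on December 15, 2015, after the September 8, 2015 deadline, so the action is time-barred.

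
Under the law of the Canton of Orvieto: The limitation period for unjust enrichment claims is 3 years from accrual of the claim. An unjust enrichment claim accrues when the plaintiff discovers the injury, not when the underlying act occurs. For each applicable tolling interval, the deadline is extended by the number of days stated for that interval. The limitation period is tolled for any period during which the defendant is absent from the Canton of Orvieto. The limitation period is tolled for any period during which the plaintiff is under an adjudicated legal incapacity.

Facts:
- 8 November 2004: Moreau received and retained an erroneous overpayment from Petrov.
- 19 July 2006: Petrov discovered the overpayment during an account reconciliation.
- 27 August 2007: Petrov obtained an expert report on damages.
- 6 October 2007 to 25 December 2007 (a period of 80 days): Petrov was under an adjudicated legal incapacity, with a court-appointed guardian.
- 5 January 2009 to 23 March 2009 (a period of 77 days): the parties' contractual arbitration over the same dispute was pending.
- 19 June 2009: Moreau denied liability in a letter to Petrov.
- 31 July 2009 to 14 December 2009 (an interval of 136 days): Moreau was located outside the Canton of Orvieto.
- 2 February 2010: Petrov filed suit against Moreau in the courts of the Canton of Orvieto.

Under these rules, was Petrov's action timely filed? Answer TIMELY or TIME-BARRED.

TIMELY

Accrual is tied to discovery, so the period began on 19 July 2006 rather than on 8 November 2004 when the act occurred.
3 years from 19 July 2006 is 19 July 2009.
The plaintiff's legal incapacity from 6 October 2007 to 25 December 2007 tolled the period for 80 days, extending the deadline to 7 October 2009.
The defendant's absence from the jurisdiction from 31 July 2009 to 14 December 2009 tolled the period for 136 days, extending the deadline to 20 February 2010.
No stated provision tolls the period for a pending arbitration, so the interval from 5 January 2009 to 23 March 2009 has no effect on the deadline.
The other events in the timeline have no effect on the limitation period under the stated rules.
The 2 February 2010 filing precedes the 20 February 2010 deadline; the claim is timely.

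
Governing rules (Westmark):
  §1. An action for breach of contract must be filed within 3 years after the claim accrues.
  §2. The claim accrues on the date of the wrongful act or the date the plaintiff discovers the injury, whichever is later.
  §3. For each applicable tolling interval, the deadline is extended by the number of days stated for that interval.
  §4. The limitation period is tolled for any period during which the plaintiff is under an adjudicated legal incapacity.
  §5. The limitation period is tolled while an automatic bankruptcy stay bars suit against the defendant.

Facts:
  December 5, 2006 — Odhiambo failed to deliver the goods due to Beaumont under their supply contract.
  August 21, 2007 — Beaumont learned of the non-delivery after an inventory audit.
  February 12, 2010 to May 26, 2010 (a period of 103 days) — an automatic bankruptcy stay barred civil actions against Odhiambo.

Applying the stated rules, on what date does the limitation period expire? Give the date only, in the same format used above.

December 2, 2010

Because discovery on August 21, 2007 post-dates the December 5, 2006 act, accrual under the later-of rule falls on August 21, 2007.
Adding the 3 years base period to August 21, 2007 gives a deadline of August 21, 2010, before any tolling.
The automatic bankruptcy stay from February 12, 2010 to May 26, 2010 tolled the period for 103 days, extending the deadline to December 2, 2010.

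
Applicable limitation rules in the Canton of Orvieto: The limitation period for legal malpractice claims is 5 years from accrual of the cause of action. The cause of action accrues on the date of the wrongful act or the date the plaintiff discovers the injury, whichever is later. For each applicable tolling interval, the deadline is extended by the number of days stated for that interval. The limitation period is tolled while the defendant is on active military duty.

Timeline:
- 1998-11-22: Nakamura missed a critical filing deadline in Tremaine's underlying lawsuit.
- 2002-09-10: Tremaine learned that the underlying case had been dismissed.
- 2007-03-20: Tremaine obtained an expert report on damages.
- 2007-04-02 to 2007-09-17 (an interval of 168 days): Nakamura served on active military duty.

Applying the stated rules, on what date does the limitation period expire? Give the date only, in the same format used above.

2008-02-25

The claim accrued on 2002-09-10 — the later of the 1998-11-22 act and the 2002-09-10 discovery.
The untolled deadline — 5 years after 2002-09-10 — is 2007-09-10.
Because the defendant's active military service ran from 2007-04-02 to 2007-09-17, the deadline is extended by 168 days to 2008-02-25.
The other events in the timeline have no effect on the limitation period under the stated rules.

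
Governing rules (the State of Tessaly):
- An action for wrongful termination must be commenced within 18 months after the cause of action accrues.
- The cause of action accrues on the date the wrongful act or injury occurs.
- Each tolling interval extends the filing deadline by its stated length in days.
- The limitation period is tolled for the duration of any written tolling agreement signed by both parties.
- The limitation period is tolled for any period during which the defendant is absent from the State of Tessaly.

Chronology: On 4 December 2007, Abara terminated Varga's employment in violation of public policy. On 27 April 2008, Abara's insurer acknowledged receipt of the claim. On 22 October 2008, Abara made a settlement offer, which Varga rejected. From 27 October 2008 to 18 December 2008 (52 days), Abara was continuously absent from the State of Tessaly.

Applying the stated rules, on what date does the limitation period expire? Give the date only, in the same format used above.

The claim accrued on 4 December 2007, when the wrongful act occurred.
The untolled deadline — 18 months after 4 December 2007 — is 4 June 2009.
The defendant's absence from the jurisdiction from 27 October 2008 to 18 December 2008 tolled the period for 52 days, extending the deadline to 26 July 2009.
Nothing else in the chronology tolls or restarts the period.

26 July 2009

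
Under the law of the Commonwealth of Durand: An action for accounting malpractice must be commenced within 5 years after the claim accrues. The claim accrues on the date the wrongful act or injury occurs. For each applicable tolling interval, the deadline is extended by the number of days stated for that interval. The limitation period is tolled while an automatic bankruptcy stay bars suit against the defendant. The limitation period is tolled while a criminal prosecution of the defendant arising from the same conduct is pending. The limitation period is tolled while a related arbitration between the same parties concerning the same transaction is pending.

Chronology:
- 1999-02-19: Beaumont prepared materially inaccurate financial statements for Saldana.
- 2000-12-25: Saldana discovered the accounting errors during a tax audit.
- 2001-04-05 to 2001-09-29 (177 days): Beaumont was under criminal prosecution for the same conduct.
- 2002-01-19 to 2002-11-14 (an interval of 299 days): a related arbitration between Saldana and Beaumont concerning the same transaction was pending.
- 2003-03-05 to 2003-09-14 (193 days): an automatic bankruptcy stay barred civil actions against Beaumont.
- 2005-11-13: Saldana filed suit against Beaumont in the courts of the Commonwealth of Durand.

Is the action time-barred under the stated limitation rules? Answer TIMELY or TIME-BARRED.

Because the rule ties accrual to occurrence, the claim accrued on 1999-02-19, not on the 2000-12-25 discovery date.
Adding the 5 years base period to 1999-02-19 gives a deadline of 2004-02-19, before any tolling.
Because the pending criminal prosecution ran from 2001-04-05 to 2001-09-29, the deadline is extended by 177 days to 2004-08-14.
The pending related arbitration from 2002-01-19 to 2002-11-14 tolled the period for 299 days, extending the deadline to 2005-06-09.
Because the automatic bankruptcy stay ran from 2003-03-05 to 2003-09-14, the deadline is extended by 193 days to 2005-12-19.
Saldana filed on 2005-11-13, before the 2005-12-19 deadline, so the action is timely.

TIMELY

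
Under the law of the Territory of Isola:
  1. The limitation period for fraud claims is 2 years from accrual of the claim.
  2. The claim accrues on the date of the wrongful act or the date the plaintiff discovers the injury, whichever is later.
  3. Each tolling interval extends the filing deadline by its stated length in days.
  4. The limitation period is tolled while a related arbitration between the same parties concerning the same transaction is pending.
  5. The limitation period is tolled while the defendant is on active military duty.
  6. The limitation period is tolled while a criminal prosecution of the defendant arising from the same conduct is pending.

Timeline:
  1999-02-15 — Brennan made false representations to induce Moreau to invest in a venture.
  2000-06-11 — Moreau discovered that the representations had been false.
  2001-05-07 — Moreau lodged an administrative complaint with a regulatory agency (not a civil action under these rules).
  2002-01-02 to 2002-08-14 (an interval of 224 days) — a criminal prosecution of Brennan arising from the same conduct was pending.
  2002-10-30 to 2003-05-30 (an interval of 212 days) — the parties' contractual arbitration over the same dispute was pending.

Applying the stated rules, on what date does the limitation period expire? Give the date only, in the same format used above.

The claim accrued on 2000-06-11 — the later of the 1999-02-15 act and the 2000-06-11 discovery.
The untolled deadline — 2 years after 2000-06-11 — is 2002-06-11.
The pending criminal prosecution from 2002-01-02 to 2002-08-14 tolled the period for 224 days, extending the deadline to 2003-01-21.
The period was tolled for 212 days by the pending related arbitration (2002-10-30 to 2003-05-30), pushing the deadline to 2003-08-21.
The other events in the timeline have no effect on the limitation period under the stated rules.

2003-08-21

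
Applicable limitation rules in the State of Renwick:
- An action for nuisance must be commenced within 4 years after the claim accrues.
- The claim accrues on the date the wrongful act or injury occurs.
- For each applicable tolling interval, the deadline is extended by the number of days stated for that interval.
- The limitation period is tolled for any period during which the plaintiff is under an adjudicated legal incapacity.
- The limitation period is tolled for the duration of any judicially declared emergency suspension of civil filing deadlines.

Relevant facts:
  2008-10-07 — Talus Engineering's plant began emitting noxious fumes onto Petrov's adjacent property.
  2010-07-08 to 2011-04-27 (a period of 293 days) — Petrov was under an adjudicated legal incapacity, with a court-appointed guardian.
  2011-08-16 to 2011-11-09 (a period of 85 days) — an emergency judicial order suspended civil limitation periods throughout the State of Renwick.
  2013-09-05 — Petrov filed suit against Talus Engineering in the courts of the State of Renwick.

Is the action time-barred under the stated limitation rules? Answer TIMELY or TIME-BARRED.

The claim accrued on 2008-10-07, when the wrongful act occurred.
4 years from 2008-10-07 is 2012-10-07.
The plaintiff's legal incapacity from 2010-07-08 to 2011-04-27 tolled the period for 293 days, extending the deadline to 2013-07-27.
Because the emergency suspension of filing deadlines ran from 2011-08-16 to 2011-11-09, the deadline is extended by 85 days to 2013-10-20.
The 2013-09-05 filing precedes the 2013-10-20 deadline; the claim is timely.

TIMELY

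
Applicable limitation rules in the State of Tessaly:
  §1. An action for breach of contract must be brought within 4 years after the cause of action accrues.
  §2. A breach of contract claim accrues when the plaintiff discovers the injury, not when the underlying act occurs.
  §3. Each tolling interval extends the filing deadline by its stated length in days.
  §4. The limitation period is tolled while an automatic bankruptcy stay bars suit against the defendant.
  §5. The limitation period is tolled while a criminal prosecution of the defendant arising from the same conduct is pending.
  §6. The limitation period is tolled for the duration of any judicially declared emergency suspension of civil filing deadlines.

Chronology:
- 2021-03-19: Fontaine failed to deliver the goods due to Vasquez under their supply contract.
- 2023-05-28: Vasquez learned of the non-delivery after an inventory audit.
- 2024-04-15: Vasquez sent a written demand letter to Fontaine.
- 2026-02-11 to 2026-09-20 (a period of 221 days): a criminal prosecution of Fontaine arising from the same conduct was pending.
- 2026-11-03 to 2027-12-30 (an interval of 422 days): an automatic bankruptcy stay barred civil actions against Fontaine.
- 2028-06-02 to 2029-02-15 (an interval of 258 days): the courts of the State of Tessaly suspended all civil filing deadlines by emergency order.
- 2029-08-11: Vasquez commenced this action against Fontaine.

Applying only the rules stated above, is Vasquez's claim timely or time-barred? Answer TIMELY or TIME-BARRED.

TIMELY

Under the discovery rule, the claim accrued on 2023-05-28, when Vasquez discovered the injury — not on the 2021-03-19 date of the underlying act.
Adding the 4 years base period to 2023-05-28 gives a deadline of 2027-05-28, before any tolling.
Because the pending criminal prosecution ran from 2026-02-11 to 2026-09-20, the deadline is extended by 221 days to 2028-01-04.
Because the automatic bankruptcy stay ran from 2026-11-03 to 2027-12-30, the deadline is extended by 422 days to 2029-03-01.
The emergency suspension of filing deadlines from 2028-06-02 to 2029-02-15 tolled the period for 258 days, extending the deadline to 2029-11-14.
None of the other events listed affects the running of the period under the stated rules.
Vasquez filed on 2029-08-11, before the 2029-11-14 deadline, so the action is timely.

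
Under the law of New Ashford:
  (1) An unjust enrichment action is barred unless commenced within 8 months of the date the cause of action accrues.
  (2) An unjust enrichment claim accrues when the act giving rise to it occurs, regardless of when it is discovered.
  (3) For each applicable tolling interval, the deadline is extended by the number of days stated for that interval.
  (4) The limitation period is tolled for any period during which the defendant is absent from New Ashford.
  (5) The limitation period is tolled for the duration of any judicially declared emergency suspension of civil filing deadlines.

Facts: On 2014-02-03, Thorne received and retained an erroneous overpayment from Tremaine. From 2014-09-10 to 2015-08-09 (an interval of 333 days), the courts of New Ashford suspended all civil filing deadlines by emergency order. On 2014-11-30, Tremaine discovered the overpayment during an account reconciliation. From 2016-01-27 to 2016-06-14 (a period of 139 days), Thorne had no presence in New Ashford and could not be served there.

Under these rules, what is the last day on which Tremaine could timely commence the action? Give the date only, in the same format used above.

2015-09-01

Accrual is governed by the date of the act, so the period began to run on 2014-02-03; the later discovery on 2014-11-30 is irrelevant under the stated rule.
8 months from 2014-02-03 is 2014-10-03.
Because the emergency suspension of filing deadlines ran from 2014-09-10 to 2015-08-09, the deadline is extended by 333 days to 2015-09-01.
The defendant's absence from the jurisdiction from 2016-01-27 to 2016-06-14 began after the period had already run on 2015-09-01, so it has no tolling effect.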